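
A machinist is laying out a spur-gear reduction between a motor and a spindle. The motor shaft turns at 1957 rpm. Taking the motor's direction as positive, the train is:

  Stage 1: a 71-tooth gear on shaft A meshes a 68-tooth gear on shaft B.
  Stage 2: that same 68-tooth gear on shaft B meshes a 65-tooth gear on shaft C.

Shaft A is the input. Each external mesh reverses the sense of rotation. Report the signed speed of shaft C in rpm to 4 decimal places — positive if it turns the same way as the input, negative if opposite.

Stage 1 [71T→68T]: ω = 1957.0000×71/68 = 2043.3382 rpm, dir flips to −; running = −2043.3382
Stage 2 [68T→65T]: ω = 2043.3382×68/65 = 2137.6462 rpm, dir flips to +; running = +2137.6462

+2137.6462 rpm (same as input, |ω| = 2137.6462 rpm)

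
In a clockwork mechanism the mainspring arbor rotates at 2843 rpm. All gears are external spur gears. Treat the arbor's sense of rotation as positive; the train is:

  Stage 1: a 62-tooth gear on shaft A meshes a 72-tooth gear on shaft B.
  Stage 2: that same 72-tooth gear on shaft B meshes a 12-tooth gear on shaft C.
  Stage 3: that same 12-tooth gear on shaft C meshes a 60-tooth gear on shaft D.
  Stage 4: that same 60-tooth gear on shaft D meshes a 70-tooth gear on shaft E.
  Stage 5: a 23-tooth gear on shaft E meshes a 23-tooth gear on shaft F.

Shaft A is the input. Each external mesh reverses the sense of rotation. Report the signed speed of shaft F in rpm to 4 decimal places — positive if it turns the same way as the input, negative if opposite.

-2518.0857 rpm (opposite to input, |ω| = 2518.0857 rpm)

Stage 1 [62T→72T]: ω = 2843.0000×62/72 = 2448.1389 rpm, dir flips to −; running = −2448.1389
Stage 2 [72T→12T]: ω = 2448.1389×72/12 = 14688.8333 rpm, dir flips to +; running = +14688.8333
Stage 3 [12T→60T]: ω = 14688.8333×12/60 = 2937.7667 rpm, dir flips to −; running = −2937.7667
Stage 4 [60T→70T]: ω = 2937.7667×60/70 = 2518.0857 rpm, dir flips to +; running = +2518.0857
Stage 5 [23T→23T]: ω = 2518.0857×23/23 = 2518.0857 rpm, dir flips to −; running = −2518.0857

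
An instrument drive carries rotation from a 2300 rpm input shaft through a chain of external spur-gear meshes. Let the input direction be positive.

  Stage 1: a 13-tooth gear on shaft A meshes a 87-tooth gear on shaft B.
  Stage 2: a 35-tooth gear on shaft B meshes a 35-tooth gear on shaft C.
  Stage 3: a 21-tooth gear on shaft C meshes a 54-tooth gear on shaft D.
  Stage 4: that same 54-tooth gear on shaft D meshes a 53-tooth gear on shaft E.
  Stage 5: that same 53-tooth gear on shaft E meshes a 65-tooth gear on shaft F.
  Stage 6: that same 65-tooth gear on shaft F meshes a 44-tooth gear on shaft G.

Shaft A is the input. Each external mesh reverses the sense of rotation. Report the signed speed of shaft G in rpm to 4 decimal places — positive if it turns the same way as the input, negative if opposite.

Stage 1 [13T→87T]: ω = 2300.0000×13/87 = 343.6782 rpm, dir flips to −; running = −343.6782
Stage 2 [35T→35T]: ω = 343.6782×35/35 = 343.6782 rpm, dir flips to +; running = +343.6782
Stage 3 [21T→54T]: ω = 343.6782×21/54 = 133.6526 rpm, dir flips to −; running = −133.6526
Stage 4 [54T→53T]: ω = 133.6526×54/53 = 136.1744 rpm, dir flips to +; running = +136.1744
Stage 5 [53T→65T]: ω = 136.1744×53/65 = 111.0345 rpm, dir flips to −; running = −111.0345
Stage 6 [65T→44T]: ω = 111.0345×65/44 = 164.0282 rpm, dir flips to +; running = +164.0282

+164.0282 rpm (same as input, |ω| = 164.0282 rpm)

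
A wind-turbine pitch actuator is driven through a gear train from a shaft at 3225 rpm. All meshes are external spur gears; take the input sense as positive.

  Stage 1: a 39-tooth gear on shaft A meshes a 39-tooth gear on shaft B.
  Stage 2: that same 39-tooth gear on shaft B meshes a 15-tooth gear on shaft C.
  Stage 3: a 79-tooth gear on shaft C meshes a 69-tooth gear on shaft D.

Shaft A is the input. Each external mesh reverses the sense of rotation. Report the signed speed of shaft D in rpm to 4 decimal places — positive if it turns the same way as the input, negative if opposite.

-9600.2174 rpm (opposite to input, |ω| = 9600.2174 rpm)

Stage 1 [39T→39T]: ω = 3225.0000×39/39 = 3225.0000 rpm, dir flips to −; running = −3225.0000
Stage 2 [39T→15T]: ω = 3225.0000×39/15 = 8385.0000 rpm, dir flips to +; running = +8385.0000
Stage 3 [79T→69T]: ω = 8385.0000×79/69 = 9600.2174 rpm, dir flips to −; running = −9600.2174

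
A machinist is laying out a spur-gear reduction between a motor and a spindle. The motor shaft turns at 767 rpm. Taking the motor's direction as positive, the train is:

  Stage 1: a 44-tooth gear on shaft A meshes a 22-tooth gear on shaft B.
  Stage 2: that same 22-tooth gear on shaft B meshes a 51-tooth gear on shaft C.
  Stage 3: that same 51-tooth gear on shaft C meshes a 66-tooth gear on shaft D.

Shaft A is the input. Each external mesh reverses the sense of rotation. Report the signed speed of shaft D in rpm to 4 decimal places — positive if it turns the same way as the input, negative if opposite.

-511.3333 rpm (opposite to input, |ω| = 511.3333 rpm)

Stage 1 [44T→22T]: ω = 767.0000×44/22 = 1534.0000 rpm, dir flips to −; running = −1534.0000
Stage 2 [22T→51T]: ω = 1534.0000×22/51 = 661.7255 rpm, dir flips to +; running = +661.7255
Stage 3 [51T→66T]: ω = 661.7255×51/66 = 511.3333 rpm, dir flips to −; running = −511.3333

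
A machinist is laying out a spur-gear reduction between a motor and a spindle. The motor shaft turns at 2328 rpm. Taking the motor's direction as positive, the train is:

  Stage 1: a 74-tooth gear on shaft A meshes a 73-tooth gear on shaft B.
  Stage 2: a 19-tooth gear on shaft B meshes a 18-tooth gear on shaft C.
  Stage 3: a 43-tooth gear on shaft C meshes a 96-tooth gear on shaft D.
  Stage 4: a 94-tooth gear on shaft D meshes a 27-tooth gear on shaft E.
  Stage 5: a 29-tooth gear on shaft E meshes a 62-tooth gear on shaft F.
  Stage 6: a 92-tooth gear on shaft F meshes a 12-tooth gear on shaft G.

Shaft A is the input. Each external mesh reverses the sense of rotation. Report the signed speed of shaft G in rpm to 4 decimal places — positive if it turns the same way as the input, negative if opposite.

Stage 1 [74T→73T]: ω = 2328.0000×74/73 = 2359.8904 rpm, dir flips to −; running = −2359.8904
Stage 2 [19T→18T]: ω = 2359.8904×19/18 = 2490.9954 rpm, dir flips to +; running = +2490.9954
Stage 3 [43T→96T]: ω = 2490.9954×43/96 = 1115.7584 rpm, dir flips to −; running = −1115.7584
Stage 4 [94T→27T]: ω = 1115.7584×94/27 = 3884.4921 rpm, dir flips to +; running = +3884.4921
Stage 5 [29T→62T]: ω = 3884.4921×29/62 = 1816.9399 rpm, dir flips to −; running = −1816.9399
Stage 6 [92T→12T]: ω = 1816.9399×92/12 = 13929.8722 rpm, dir flips to +; running = +13929.8722

+13929.8722 rpm (same as input, |ω| = 13929.8722 rpm)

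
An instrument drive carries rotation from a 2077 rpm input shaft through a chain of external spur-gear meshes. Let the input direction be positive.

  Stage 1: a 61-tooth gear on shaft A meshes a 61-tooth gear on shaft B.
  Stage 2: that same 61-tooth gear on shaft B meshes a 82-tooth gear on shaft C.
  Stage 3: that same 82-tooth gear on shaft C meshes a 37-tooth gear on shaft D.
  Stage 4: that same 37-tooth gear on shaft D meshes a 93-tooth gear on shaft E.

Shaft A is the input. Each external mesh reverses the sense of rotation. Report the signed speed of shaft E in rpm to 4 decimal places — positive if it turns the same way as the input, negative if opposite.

Stage 1 [61T→61T]: ω = 2077.0000×61/61 = 2077.0000 rpm, dir flips to −; running = −2077.0000
Stage 2 [61T→82T]: ω = 2077.0000×61/82 = 1545.0854 rpm, dir flips to +; running = +1545.0854
Stage 3 [82T→37T]: ω = 1545.0854×82/37 = 3424.2432 rpm, dir flips to −; running = −3424.2432
Stage 4 [37T→93T]: ω = 3424.2432×37/93 = 1362.3333 rpm, dir flips to +; running = +1362.3333

+1362.3333 rpm (same as input, |ω| = 1362.3333 rpm)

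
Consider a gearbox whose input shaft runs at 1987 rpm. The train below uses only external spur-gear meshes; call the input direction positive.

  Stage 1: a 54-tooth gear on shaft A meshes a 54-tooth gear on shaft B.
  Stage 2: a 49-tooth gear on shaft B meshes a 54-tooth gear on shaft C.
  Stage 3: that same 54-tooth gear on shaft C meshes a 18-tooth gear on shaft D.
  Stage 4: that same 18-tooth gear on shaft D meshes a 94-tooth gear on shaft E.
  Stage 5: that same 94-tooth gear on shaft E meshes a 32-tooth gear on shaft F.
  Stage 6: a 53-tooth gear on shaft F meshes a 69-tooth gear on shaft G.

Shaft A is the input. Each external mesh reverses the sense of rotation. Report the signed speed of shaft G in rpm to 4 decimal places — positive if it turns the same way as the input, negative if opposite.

Stage 1 [54T→54T]: ω = 1987.0000×54/54 = 1987.0000 rpm, dir flips to −; running = −1987.0000
Stage 2 [49T→54T]: ω = 1987.0000×49/54 = 1803.0185 rpm, dir flips to +; running = +1803.0185
Stage 3 [54T→18T]: ω = 1803.0185×54/18 = 5409.0556 rpm, dir flips to −; running = −5409.0556
Stage 4 [18T→94T]: ω = 5409.0556×18/94 = 1035.7766 rpm, dir flips to +; running = +1035.7766
Stage 5 [94T→32T]: ω = 1035.7766×94/32 = 3042.5938 rpm, dir flips to −; running = −3042.5938
Stage 6 [53T→69T]: ω = 3042.5938×53/69 = 2337.0648 rpm, dir flips to +; running = +2337.0648

+2337.0648 rpm (same as input, |ω| = 2337.0648 rpm)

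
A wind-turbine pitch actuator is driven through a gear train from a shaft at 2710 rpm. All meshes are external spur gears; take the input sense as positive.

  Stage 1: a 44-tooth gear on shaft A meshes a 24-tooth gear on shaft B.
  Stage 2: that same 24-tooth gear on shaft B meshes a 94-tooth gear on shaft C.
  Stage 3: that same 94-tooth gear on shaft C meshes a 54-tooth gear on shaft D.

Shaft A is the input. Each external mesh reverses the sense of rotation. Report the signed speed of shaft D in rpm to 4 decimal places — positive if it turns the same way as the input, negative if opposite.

-2208.1481 rpm (opposite to input, |ω| = 2208.1481 rpm)

Stage 1 [44T→24T]: ω = 2710.0000×44/24 = 4968.3333 rpm, dir flips to −; running = −4968.3333
Stage 2 [24T→94T]: ω = 4968.3333×24/94 = 1268.5106 rpm, dir flips to +; running = +1268.5106
Stage 3 [94T→54T]: ω = 1268.5106×94/54 = 2208.1481 rpm, dir flips to −; running = −2208.1481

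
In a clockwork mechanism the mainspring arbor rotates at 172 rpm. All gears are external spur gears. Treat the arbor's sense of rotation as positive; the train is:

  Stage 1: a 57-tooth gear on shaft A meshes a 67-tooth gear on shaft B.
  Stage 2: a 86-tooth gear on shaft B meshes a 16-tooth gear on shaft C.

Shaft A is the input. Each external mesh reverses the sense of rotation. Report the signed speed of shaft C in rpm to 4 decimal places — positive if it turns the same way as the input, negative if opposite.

Stage 1 [57T→67T]: ω = 172.0000×57/67 = 146.3284 rpm, dir flips to −; running = −146.3284
Stage 2 [86T→16T]: ω = 146.3284×86/16 = 786.5149 rpm, dir flips to +; running = +786.5149

+786.5149 rpm (same as input, |ω| = 786.5149 rpm)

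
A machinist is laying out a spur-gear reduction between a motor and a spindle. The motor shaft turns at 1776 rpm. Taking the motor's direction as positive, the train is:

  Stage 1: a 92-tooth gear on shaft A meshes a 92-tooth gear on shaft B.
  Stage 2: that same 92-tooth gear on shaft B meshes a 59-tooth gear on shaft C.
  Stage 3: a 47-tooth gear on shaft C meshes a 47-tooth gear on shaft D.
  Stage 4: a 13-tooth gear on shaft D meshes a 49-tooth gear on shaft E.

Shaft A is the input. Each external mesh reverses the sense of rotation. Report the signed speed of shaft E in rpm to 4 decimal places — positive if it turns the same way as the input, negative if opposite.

+734.7271 rpm (same as input, |ω| = 734.7271 rpm)

Stage 1 [92T→92T]: ω = 1776.0000×92/92 = 1776.0000 rpm, dir flips to −; running = −1776.0000
Stage 2 [92T→59T]: ω = 1776.0000×92/59 = 2769.3559 rpm, dir flips to +; running = +2769.3559
Stage 3 [47T→47T]: ω = 2769.3559×47/47 = 2769.3559 rpm, dir flips to −; running = −2769.3559
Stage 4 [13T→49T]: ω = 2769.3559×13/49 = 734.7271 rpm, dir flips to +; running = +734.7271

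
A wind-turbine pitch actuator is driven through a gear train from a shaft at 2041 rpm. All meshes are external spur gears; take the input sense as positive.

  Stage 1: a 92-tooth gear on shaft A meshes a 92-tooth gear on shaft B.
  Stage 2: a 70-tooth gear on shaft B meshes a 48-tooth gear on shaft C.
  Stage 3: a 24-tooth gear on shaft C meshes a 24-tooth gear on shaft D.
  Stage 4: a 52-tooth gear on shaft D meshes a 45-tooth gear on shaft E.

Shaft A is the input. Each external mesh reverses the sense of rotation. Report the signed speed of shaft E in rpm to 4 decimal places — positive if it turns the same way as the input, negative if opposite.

+3439.4630 rpm (same as input, |ω| = 3439.4630 rpm)

Stage 1 [92T→92T]: ω = 2041.0000×92/92 = 2041.0000 rpm, dir flips to −; running = −2041.0000
Stage 2 [70T→48T]: ω = 2041.0000×70/48 = 2976.4583 rpm, dir flips to +; running = +2976.4583
Stage 3 [24T→24T]: ω = 2976.4583×24/24 = 2976.4583 rpm, dir flips to −; running = −2976.4583
Stage 4 [52T→45T]: ω = 2976.4583×52/45 = 3439.4630 rpm, dir flips to +; running = +3439.4630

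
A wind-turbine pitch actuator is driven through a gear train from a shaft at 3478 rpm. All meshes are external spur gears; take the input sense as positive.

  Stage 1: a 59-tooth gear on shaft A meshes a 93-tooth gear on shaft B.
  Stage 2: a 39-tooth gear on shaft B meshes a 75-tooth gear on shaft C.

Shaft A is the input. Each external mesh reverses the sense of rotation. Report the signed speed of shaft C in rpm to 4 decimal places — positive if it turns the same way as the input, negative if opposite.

+1147.3660 rpm (same as input, |ω| = 1147.3660 rpm)

Stage 1 [59T→93T]: ω = 3478.0000×59/93 = 2206.4731 rpm, dir flips to −; running = −2206.4731
Stage 2 [39T→75T]: ω = 2206.4731×39/75 = 1147.3660 rpm, dir flips to +; running = +1147.3660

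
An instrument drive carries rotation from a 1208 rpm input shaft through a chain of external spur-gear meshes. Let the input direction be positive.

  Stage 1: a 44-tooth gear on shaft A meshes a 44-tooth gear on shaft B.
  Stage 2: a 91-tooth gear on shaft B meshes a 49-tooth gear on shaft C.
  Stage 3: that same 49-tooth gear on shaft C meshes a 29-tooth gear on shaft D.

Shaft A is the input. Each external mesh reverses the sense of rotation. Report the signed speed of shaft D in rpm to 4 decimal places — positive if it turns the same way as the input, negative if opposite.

-3790.6207 rpm (opposite to input, |ω| = 3790.6207 rpm)

Stage 1 [44T→44T]: ω = 1208.0000×44/44 = 1208.0000 rpm, dir flips to −; running = −1208.0000
Stage 2 [91T→49T]: ω = 1208.0000×91/49 = 2243.4286 rpm, dir flips to +; running = +2243.4286
Stage 3 [49T→29T]: ω = 2243.4286×49/29 = 3790.6207 rpm, dir flips to −; running = −3790.6207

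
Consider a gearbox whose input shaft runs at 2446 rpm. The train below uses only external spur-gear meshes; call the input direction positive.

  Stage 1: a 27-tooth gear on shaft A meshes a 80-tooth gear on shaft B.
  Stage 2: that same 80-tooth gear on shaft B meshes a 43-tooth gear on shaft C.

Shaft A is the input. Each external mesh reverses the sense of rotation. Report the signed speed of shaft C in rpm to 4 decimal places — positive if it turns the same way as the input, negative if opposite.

Stage 1 [27T→80T]: ω = 2446.0000×27/80 = 825.5250 rpm, dir flips to −; running = −825.5250
Stage 2 [80T→43T]: ω = 825.5250×80/43 = 1535.8605 rpm, dir flips to +; running = +1535.8605

+1535.8605 rpm (same as input, |ω| = 1535.8605 rpm)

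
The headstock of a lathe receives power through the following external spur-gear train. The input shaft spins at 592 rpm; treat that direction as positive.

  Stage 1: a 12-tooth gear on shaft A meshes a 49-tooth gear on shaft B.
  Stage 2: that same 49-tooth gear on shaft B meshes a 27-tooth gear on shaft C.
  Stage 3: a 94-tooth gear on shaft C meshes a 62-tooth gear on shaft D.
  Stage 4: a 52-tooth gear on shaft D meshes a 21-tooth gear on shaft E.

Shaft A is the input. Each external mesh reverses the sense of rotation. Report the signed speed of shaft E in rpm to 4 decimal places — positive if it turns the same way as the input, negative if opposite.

+987.7781 rpm (same as input, |ω| = 987.7781 rpm)

Stage 1 [12T→49T]: ω = 592.0000×12/49 = 144.9796 rpm, dir flips to −; running = −144.9796
Stage 2 [49T→27T]: ω = 144.9796×49/27 = 263.1111 rpm, dir flips to +; running = +263.1111
Stage 3 [94T→62T]: ω = 263.1111×94/62 = 398.9104 rpm, dir flips to −; running = −398.9104
Stage 4 [52T→21T]: ω = 398.9104×52/21 = 987.7781 rpm, dir flips to +; running = +987.7781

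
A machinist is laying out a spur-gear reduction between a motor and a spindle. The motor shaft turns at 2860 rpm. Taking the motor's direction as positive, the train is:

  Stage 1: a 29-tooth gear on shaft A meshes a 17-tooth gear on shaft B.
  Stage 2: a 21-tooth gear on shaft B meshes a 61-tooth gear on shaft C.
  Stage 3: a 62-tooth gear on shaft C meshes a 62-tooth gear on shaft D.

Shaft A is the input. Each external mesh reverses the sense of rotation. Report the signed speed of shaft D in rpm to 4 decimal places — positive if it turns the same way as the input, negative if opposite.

Stage 1 [29T→17T]: ω = 2860.0000×29/17 = 4878.8235 rpm, dir flips to −; running = −4878.8235
Stage 2 [21T→61T]: ω = 4878.8235×21/61 = 1679.5950 rpm, dir flips to +; running = +1679.5950
Stage 3 [62T→62T]: ω = 1679.5950×62/62 = 1679.5950 rpm, dir flips to −; running = −1679.5950

-1679.5950 rpm (opposite to input, |ω| = 1679.5950 rpm)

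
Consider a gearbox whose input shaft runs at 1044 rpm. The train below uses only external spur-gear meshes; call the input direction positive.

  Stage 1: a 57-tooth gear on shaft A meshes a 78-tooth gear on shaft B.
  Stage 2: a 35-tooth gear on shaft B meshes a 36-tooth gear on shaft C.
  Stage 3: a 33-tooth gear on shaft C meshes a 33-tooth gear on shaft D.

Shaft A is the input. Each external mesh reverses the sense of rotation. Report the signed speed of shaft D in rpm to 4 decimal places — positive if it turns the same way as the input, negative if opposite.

Stage 1 [57T→78T]: ω = 1044.0000×57/78 = 762.9231 rpm, dir flips to −; running = −762.9231
Stage 2 [35T→36T]: ω = 762.9231×35/36 = 741.7308 rpm, dir flips to +; running = +741.7308
Stage 3 [33T→33T]: ω = 741.7308×33/33 = 741.7308 rpm, dir flips to −; running = −741.7308

-741.7308 rpm (opposite to input, |ω| = 741.7308 rpm)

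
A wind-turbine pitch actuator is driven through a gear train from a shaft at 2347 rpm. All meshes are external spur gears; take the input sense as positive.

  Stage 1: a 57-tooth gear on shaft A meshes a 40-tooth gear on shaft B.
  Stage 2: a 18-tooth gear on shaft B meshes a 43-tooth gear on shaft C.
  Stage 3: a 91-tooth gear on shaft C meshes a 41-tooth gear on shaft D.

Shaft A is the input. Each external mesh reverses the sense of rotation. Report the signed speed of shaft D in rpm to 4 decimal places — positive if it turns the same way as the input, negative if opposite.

-3107.3455 rpm (opposite to input, |ω| = 3107.3455 rpm)

Stage 1 [57T→40T]: ω = 2347.0000×57/40 = 3344.4750 rpm, dir flips to −; running = −3344.4750
Stage 2 [18T→43T]: ω = 3344.4750×18/43 = 1400.0128 rpm, dir flips to +; running = +1400.0128
Stage 3 [91T→41T]: ω = 1400.0128×91/41 = 3107.3455 rpm, dir flips to −; running = −3107.3455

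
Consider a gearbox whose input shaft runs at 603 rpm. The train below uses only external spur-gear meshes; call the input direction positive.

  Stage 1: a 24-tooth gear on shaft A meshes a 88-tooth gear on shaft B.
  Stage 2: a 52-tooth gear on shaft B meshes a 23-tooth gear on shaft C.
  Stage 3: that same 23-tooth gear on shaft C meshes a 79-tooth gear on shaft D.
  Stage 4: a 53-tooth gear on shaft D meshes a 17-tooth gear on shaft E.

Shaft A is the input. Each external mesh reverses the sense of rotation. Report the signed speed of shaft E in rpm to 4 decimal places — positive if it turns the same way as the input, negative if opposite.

+337.4808 rpm (same as input, |ω| = 337.4808 rpm)

Stage 1 [24T→88T]: ω = 603.0000×24/88 = 164.4545 rpm, dir flips to −; running = −164.4545
Stage 2 [52T→23T]: ω = 164.4545×52/23 = 371.8103 rpm, dir flips to +; running = +371.8103
Stage 3 [23T→79T]: ω = 371.8103×23/79 = 108.2486 rpm, dir flips to −; running = −108.2486
Stage 4 [53T→17T]: ω = 108.2486×53/17 = 337.4808 rpm, dir flips to +; running = +337.4808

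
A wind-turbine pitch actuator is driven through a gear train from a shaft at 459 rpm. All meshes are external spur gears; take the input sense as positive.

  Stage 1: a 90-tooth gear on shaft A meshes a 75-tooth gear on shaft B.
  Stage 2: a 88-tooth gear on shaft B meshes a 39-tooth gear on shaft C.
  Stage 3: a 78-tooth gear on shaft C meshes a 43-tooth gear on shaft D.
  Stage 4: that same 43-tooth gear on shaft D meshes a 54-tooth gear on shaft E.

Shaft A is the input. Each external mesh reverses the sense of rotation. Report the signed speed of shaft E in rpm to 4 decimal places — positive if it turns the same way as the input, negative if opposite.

Stage 1 [90T→75T]: ω = 459.0000×90/75 = 550.8000 rpm, dir flips to −; running = −550.8000
Stage 2 [88T→39T]: ω = 550.8000×88/39 = 1242.8308 rpm, dir flips to +; running = +1242.8308
Stage 3 [78T→43T]: ω = 1242.8308×78/43 = 2254.4372 rpm, dir flips to −; running = −2254.4372
Stage 4 [43T→54T]: ω = 2254.4372×43/54 = 1795.2000 rpm, dir flips to +; running = +1795.2000

+1795.2000 rpm (same as input, |ω| = 1795.2000 rpm)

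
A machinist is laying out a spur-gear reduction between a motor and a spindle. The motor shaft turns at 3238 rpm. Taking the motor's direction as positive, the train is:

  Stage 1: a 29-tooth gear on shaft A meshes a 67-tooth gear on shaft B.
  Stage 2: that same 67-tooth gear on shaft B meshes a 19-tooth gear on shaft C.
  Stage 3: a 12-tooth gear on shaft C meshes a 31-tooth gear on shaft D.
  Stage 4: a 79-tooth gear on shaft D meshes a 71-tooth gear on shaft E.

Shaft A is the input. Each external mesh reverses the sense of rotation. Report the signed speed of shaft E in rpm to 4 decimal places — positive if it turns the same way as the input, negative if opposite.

+2128.6759 rpm (same as input, |ω| = 2128.6759 rpm)

Stage 1 [29T→67T]: ω = 3238.0000×29/67 = 1401.5224 rpm, dir flips to −; running = −1401.5224
Stage 2 [67T→19T]: ω = 1401.5224×67/19 = 4942.2105 rpm, dir flips to +; running = +4942.2105
Stage 3 [12T→31T]: ω = 4942.2105×12/31 = 1913.1138 rpm, dir flips to −; running = −1913.1138
Stage 4 [79T→71T]: ω = 1913.1138×79/71 = 2128.6759 rpm, dir flips to +; running = +2128.6759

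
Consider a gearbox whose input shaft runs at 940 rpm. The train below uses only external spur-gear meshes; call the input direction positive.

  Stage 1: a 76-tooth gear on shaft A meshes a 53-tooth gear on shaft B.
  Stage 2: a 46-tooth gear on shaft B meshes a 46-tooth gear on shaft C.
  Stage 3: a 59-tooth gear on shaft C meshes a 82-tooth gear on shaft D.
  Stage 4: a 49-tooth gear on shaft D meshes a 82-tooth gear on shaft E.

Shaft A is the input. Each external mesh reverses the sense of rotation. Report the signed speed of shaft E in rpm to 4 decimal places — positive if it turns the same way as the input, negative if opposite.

+579.5434 rpm (same as input, |ω| = 579.5434 rpm)

Stage 1 [76T→53T]: ω = 940.0000×76/53 = 1347.9245 rpm, dir flips to −; running = −1347.9245
Stage 2 [46T→46T]: ω = 1347.9245×46/46 = 1347.9245 rpm, dir flips to +; running = +1347.9245
Stage 3 [59T→82T]: ω = 1347.9245×59/82 = 969.8481 rpm, dir flips to −; running = −969.8481
Stage 4 [49T→82T]: ω = 969.8481×49/82 = 579.5434 rpm, dir flips to +; running = +579.5434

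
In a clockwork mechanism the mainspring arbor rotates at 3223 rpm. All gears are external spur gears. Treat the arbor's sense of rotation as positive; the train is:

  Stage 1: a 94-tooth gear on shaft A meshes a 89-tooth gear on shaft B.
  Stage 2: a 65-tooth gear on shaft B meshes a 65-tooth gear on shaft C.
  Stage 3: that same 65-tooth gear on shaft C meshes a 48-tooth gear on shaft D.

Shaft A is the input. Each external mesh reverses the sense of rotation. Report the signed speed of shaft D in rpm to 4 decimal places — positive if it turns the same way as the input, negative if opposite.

Stage 1 [94T→89T]: ω = 3223.0000×94/89 = 3404.0674 rpm, dir flips to −; running = −3404.0674
Stage 2 [65T→65T]: ω = 3404.0674×65/65 = 3404.0674 rpm, dir flips to +; running = +3404.0674
Stage 3 [65T→48T]: ω = 3404.0674×65/48 = 4609.6746 rpm, dir flips to −; running = −4609.6746

-4609.6746 rpm (opposite to input, |ω| = 4609.6746 rpm)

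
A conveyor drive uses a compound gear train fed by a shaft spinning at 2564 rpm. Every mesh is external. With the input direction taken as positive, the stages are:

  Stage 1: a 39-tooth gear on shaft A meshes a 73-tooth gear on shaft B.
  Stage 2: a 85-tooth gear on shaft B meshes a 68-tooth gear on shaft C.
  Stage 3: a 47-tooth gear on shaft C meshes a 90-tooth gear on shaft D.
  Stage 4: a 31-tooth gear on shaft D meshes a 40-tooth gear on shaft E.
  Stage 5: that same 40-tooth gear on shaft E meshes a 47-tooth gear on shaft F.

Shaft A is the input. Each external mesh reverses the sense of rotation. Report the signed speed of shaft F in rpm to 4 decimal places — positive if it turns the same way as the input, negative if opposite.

-589.7785 rpm (opposite to input, |ω| = 589.7785 rpm)

Stage 1 [39T→73T]: ω = 2564.0000×39/73 = 1369.8082 rpm, dir flips to −; running = −1369.8082
Stage 2 [85T→68T]: ω = 1369.8082×85/68 = 1712.2603 rpm, dir flips to +; running = +1712.2603
Stage 3 [47T→90T]: ω = 1712.2603×47/90 = 894.1804 rpm, dir flips to −; running = −894.1804
Stage 4 [31T→40T]: ω = 894.1804×31/40 = 692.9898 rpm, dir flips to +; running = +692.9898
Stage 5 [40T→47T]: ω = 692.9898×40/47 = 589.7785 rpm, dir flips to −; running = −589.7785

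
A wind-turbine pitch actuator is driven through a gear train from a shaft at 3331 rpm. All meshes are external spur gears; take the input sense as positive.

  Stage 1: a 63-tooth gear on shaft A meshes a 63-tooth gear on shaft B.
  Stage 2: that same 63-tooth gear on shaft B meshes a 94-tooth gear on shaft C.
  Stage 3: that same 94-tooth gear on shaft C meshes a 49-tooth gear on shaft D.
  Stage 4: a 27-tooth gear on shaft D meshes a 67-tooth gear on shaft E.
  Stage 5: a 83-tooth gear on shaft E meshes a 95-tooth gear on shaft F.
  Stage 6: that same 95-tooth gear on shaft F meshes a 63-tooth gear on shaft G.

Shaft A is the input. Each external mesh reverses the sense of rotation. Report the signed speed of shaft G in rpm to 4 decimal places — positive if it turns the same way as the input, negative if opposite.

+2273.7652 rpm (same as input, |ω| = 2273.7652 rpm)

Stage 1 [63T→63T]: ω = 3331.0000×63/63 = 3331.0000 rpm, dir flips to −; running = −3331.0000
Stage 2 [63T→94T]: ω = 3331.0000×63/94 = 2232.4787 rpm, dir flips to +; running = +2232.4787
Stage 3 [94T→49T]: ω = 2232.4787×94/49 = 4282.7143 rpm, dir flips to −; running = −4282.7143
Stage 4 [27T→67T]: ω = 4282.7143×27/67 = 1725.8699 rpm, dir flips to +; running = +1725.8699
Stage 5 [83T→95T]: ω = 1725.8699×83/95 = 1507.8653 rpm, dir flips to −; running = −1507.8653
Stage 6 [95T→63T]: ω = 1507.8653×95/63 = 2273.7652 rpm, dir flips to +; running = +2273.7652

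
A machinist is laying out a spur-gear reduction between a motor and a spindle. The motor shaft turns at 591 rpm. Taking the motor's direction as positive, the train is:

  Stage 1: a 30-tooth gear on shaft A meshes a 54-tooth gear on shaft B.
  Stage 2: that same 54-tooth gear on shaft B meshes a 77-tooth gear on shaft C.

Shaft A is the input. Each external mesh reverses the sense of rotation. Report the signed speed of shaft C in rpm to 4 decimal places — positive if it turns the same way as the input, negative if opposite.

+230.2597 rpm (same as input, |ω| = 230.2597 rpm)

Stage 1 [30T→54T]: ω = 591.0000×30/54 = 328.3333 rpm, dir flips to −; running = −328.3333
Stage 2 [54T→77T]: ω = 328.3333×54/77 = 230.2597 rpm, dir flips to +; running = +230.2597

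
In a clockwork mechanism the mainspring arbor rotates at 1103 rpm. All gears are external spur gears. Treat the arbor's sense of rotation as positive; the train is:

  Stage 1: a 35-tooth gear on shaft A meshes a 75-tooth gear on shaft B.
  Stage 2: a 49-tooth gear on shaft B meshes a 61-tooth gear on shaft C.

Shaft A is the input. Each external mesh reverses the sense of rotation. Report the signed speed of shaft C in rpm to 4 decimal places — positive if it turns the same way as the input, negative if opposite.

Stage 1 [35T→75T]: ω = 1103.0000×35/75 = 514.7333 rpm, dir flips to −; running = −514.7333
Stage 2 [49T→61T]: ω = 514.7333×49/61 = 413.4743 rpm, dir flips to +; running = +413.4743

+413.4743 rpm (same as input, |ω| = 413.4743 rpm)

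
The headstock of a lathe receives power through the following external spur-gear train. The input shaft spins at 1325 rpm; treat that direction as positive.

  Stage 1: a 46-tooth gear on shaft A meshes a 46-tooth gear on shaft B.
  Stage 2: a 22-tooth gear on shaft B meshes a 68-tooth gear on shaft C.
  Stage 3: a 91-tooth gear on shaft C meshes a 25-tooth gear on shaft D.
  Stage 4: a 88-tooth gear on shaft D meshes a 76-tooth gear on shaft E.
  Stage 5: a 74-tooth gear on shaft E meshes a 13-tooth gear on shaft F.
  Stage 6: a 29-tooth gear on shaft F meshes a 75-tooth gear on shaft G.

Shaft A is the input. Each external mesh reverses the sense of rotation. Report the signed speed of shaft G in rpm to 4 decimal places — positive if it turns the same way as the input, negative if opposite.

+3976.7218 rpm (same as input, |ω| = 3976.7218 rpm)

Stage 1 [46T→46T]: ω = 1325.0000×46/46 = 1325.0000 rpm, dir flips to −; running = −1325.0000
Stage 2 [22T→68T]: ω = 1325.0000×22/68 = 428.6765 rpm, dir flips to +; running = +428.6765
Stage 3 [91T→25T]: ω = 428.6765×91/25 = 1560.3824 rpm, dir flips to −; running = −1560.3824
Stage 4 [88T→76T]: ω = 1560.3824×88/76 = 1806.7585 rpm, dir flips to +; running = +1806.7585
Stage 5 [74T→13T]: ω = 1806.7585×74/13 = 10284.6254 rpm, dir flips to −; running = −10284.6254
Stage 6 [29T→75T]: ω = 10284.6254×29/75 = 3976.7218 rpm, dir flips to +; running = +3976.7218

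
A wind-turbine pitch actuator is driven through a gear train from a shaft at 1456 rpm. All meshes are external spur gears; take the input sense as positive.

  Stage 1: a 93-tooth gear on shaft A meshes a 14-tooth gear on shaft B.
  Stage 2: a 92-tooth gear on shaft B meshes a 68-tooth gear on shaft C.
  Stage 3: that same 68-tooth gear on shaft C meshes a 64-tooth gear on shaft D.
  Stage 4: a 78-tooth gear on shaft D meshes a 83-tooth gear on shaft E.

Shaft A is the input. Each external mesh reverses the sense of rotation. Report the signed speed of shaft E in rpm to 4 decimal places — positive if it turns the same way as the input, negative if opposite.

+13065.9398 rpm (same as input, |ω| = 13065.9398 rpm)

Stage 1 [93T→14T]: ω = 1456.0000×93/14 = 9672.0000 rpm, dir flips to −; running = −9672.0000
Stage 2 [92T→68T]: ω = 9672.0000×92/68 = 13085.6471 rpm, dir flips to +; running = +13085.6471
Stage 3 [68T→64T]: ω = 13085.6471×68/64 = 13903.5000 rpm, dir flips to −; running = −13903.5000
Stage 4 [78T→83T]: ω = 13903.5000×78/83 = 13065.9398 rpm, dir flips to +; running = +13065.9398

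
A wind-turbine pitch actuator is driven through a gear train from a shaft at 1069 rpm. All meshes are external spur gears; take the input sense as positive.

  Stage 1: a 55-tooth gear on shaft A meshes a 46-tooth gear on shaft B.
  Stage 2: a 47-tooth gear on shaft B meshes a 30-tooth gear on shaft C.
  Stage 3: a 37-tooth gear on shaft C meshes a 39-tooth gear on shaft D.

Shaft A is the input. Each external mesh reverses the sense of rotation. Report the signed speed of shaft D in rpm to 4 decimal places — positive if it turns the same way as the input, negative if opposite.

-1899.7493 rpm (opposite to input, |ω| = 1899.7493 rpm)

Stage 1 [55T→46T]: ω = 1069.0000×55/46 = 1278.1522 rpm, dir flips to −; running = −1278.1522
Stage 2 [47T→30T]: ω = 1278.1522×47/30 = 2002.4384 rpm, dir flips to +; running = +2002.4384
Stage 3 [37T→39T]: ω = 2002.4384×37/39 = 1899.7493 rpm, dir flips to −; running = −1899.7493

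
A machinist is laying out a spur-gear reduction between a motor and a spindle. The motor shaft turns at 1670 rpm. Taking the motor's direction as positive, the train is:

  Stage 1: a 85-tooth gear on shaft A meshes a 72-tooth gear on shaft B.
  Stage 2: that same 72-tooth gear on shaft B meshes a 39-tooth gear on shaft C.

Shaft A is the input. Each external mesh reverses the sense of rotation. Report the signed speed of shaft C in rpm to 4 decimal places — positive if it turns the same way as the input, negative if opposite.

+3639.7436 rpm (same as input, |ω| = 3639.7436 rpm)

Stage 1 [85T→72T]: ω = 1670.0000×85/72 = 1971.5278 rpm, dir flips to −; running = −1971.5278
Stage 2 [72T→39T]: ω = 1971.5278×72/39 = 3639.7436 rpm, dir flips to +; running = +3639.7436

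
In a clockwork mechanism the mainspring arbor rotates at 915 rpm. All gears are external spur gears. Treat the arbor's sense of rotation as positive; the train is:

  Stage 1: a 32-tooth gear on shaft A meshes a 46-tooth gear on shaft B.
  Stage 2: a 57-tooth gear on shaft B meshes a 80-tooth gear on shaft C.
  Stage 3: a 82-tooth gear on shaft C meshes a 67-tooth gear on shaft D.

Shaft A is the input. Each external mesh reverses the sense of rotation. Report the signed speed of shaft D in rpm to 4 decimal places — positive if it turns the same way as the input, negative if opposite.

-555.0565 rpm (opposite to input, |ω| = 555.0565 rpm)

Stage 1 [32T→46T]: ω = 915.0000×32/46 = 636.5217 rpm, dir flips to −; running = −636.5217
Stage 2 [57T→80T]: ω = 636.5217×57/80 = 453.5217 rpm, dir flips to +; running = +453.5217
Stage 3 [82T→67T]: ω = 453.5217×82/67 = 555.0565 rpm, dir flips to −; running = −555.0565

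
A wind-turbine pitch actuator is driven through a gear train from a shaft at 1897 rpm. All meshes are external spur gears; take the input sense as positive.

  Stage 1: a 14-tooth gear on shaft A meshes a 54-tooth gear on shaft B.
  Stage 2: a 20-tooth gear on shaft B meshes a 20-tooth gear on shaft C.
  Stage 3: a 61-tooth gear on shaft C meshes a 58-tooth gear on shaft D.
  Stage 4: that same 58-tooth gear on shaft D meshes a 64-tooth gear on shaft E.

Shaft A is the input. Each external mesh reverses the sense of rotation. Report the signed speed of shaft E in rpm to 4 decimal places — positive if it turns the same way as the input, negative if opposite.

Stage 1 [14T→54T]: ω = 1897.0000×14/54 = 491.8148 rpm, dir flips to −; running = −491.8148
Stage 2 [20T→20T]: ω = 491.8148×20/20 = 491.8148 rpm, dir flips to +; running = +491.8148
Stage 3 [61T→58T]: ω = 491.8148×61/58 = 517.2535 rpm, dir flips to −; running = −517.2535
Stage 4 [58T→64T]: ω = 517.2535×58/64 = 468.7610 rpm, dir flips to +; running = +468.7610

+468.7610 rpm (same as input, |ω| = 468.7610 rpm)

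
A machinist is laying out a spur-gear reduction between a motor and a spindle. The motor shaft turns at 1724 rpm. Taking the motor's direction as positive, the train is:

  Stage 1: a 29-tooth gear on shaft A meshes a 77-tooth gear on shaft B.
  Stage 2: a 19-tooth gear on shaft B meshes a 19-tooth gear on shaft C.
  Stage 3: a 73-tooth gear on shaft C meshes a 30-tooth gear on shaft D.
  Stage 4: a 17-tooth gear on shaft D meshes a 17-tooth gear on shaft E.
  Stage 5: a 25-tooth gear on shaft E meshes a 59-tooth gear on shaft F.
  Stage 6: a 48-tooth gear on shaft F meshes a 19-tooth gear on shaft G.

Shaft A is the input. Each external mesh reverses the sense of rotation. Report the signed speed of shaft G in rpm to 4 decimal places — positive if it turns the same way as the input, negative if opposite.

+1691.3044 rpm (same as input, |ω| = 1691.3044 rpm)

Stage 1 [29T→77T]: ω = 1724.0000×29/77 = 649.2987 rpm, dir flips to −; running = −649.2987
Stage 2 [19T→19T]: ω = 649.2987×19/19 = 649.2987 rpm, dir flips to +; running = +649.2987
Stage 3 [73T→30T]: ω = 649.2987×73/30 = 1579.9602 rpm, dir flips to −; running = −1579.9602
Stage 4 [17T→17T]: ω = 1579.9602×17/17 = 1579.9602 rpm, dir flips to +; running = +1579.9602
Stage 5 [25T→59T]: ω = 1579.9602×25/59 = 669.4746 rpm, dir flips to −; running = −669.4746
Stage 6 [48T→19T]: ω = 669.4746×48/19 = 1691.3044 rpm, dir flips to +; running = +1691.3044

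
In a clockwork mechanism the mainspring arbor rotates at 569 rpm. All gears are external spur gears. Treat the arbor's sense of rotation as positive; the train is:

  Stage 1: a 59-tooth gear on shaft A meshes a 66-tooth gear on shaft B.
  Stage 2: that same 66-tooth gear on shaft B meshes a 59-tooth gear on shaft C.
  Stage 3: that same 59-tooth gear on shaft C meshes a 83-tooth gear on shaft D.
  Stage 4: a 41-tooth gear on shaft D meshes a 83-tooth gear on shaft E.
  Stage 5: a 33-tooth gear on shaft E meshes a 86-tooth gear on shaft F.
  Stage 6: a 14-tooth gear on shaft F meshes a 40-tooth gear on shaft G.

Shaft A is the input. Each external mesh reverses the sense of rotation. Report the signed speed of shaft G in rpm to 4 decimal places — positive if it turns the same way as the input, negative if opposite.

+26.8334 rpm (same as input, |ω| = 26.8334 rpm)

Stage 1 [59T→66T]: ω = 569.0000×59/66 = 508.6515 rpm, dir flips to −; running = −508.6515
Stage 2 [66T→59T]: ω = 508.6515×66/59 = 569.0000 rpm, dir flips to +; running = +569.0000
Stage 3 [59T→83T]: ω = 569.0000×59/83 = 404.4699 rpm, dir flips to −; running = −404.4699
Stage 4 [41T→83T]: ω = 404.4699×41/83 = 199.7984 rpm, dir flips to +; running = +199.7984
Stage 5 [33T→86T]: ω = 199.7984×33/86 = 76.6668 rpm, dir flips to −; running = −76.6668
Stage 6 [14T→40T]: ω = 76.6668×14/40 = 26.8334 rpm, dir flips to +; running = +26.8334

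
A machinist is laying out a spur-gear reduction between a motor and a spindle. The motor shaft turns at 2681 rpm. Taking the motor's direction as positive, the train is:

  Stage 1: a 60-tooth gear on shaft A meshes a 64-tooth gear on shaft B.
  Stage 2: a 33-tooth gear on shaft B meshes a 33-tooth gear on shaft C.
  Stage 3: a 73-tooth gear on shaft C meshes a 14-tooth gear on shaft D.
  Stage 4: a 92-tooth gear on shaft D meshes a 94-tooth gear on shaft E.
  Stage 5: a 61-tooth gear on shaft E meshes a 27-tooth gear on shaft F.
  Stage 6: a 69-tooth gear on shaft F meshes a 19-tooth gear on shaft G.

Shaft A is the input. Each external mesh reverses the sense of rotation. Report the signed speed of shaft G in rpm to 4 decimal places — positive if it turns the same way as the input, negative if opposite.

+105240.8747 rpm (same as input, |ω| = 105240.8747 rpm)

Stage 1 [60T→64T]: ω = 2681.0000×60/64 = 2513.4375 rpm, dir flips to −; running = −2513.4375
Stage 2 [33T→33T]: ω = 2513.4375×33/33 = 2513.4375 rpm, dir flips to +; running = +2513.4375
Stage 3 [73T→14T]: ω = 2513.4375×73/14 = 13105.7812 rpm, dir flips to −; running = −13105.7812
Stage 4 [92T→94T]: ω = 13105.7812×92/94 = 12826.9348 rpm, dir flips to +; running = +12826.9348
Stage 5 [61T→27T]: ω = 12826.9348×61/27 = 28979.3713 rpm, dir flips to −; running = −28979.3713
Stage 6 [69T→19T]: ω = 28979.3713×69/19 = 105240.8747 rpm, dir flips to +; running = +105240.8747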